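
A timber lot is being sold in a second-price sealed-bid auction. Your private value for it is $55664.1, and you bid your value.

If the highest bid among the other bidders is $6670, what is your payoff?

$48994.1

Your bid $55664.1 exceeds the highest competing bid $6670, so you win.
In a second-price auction the winner pays the second-highest bid, $6670.
Payoff = value − price = $55664.1 − $6670 = $48994.1.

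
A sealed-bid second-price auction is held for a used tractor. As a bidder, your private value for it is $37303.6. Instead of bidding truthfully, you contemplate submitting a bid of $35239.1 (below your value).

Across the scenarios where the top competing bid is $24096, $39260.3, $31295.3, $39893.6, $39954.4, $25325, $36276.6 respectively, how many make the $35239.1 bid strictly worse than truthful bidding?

1

The deviation hurts exactly when the highest competing bid lies strictly between $35239.1 and $37303.6 — underbidding then forfeits a profitable win.
$24096: below both → same outcome either way.
$39260.3: above both → same outcome either way.
$31295.3: below both → same outcome either way.
$39893.6: above both → same outcome either way.
$39954.4: above both → same outcome either way.
$25325: below both → same outcome either way.
$36276.6: inside the interval → strictly worse (loss $1027).
Count: 1.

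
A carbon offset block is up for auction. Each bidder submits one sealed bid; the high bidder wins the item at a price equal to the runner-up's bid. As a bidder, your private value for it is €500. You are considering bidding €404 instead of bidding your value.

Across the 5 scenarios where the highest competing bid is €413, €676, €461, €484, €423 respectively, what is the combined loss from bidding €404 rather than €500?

€219

The deviation costs you only when the competing bid falls strictly between €404 and €500; elsewhere both bids give the same outcome.
€413: truthful payoff €87, deviation payoff €0 → loss €87.
€676: outcomes coincide → loss €0.
€461: truthful payoff €39, deviation payoff €0 → loss €39.
€484: truthful payoff €16, deviation payoff €0 → loss €16.
€423: truthful payoff €77, deviation payoff €0 → loss €77.
Total loss = €87 + €39 + €16 + €77 = €219.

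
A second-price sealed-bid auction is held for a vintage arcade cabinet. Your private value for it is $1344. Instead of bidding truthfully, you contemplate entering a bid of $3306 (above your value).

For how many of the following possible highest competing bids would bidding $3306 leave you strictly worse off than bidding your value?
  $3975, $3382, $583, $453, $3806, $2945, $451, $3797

The deviation hurts exactly when the highest competing bid lies strictly between $1344 and $3306 — overbidding then wins at a price above your value.
$3975: above both → same outcome either way.
$3382: above both → same outcome either way.
$583: below both → same outcome either way.
$453: below both → same outcome either way.
$3806: above both → same outcome either way.
$2945: inside the interval → strictly worse (loss $1601).
$451: below both → same outcome either way.
$3797: above both → same outcome either way.
Count: 1.

1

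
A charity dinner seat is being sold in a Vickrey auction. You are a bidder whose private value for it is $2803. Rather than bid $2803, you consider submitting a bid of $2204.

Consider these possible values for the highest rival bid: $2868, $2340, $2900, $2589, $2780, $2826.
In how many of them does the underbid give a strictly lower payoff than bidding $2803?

3

The deviation hurts exactly when the highest competing bid lies strictly between $2204 and $2803 — underbidding then forfeits a profitable win.
$2868: above both → same outcome either way.
$2340: inside the interval → strictly worse (loss $463).
$2900: above both → same outcome either way.
$2589: inside the interval → strictly worse (loss $214).
$2780: inside the interval → strictly worse (loss $23).
$2826: above both → same outcome either way.
Count: 3.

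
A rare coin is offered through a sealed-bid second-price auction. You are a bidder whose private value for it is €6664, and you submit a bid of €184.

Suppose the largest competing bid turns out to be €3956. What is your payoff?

Your bid €184 is below the highest competing bid €3956, so you lose.
A losing bidder pays nothing and receives nothing: payoff = €0.

€0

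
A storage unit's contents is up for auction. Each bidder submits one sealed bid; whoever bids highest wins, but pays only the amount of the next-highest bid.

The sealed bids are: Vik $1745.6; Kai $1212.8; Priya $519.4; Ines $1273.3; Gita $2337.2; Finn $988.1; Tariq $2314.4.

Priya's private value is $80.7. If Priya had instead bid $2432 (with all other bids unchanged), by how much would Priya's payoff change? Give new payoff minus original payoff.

−$2256.5

The highest bid among the other bidders is $2337.2; Priya's bid doesn't change that.
Original bid $519.4: Priya is not highest (top rival bid is $2337.2); payoff $0.
Alternative bid $2432: Priya is highest, pays the top rival bid $2337.2; payoff $80.7 − $2337.2 = −$2256.5.
Change in payoff = −$2256.5 − ($0) = −$2256.5.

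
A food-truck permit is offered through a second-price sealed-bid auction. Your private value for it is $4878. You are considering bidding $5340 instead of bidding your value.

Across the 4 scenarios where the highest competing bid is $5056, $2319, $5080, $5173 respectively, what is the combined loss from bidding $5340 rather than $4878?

The deviation costs you only when the competing bid falls strictly between $4878 and $5340; elsewhere both bids give the same outcome.
$5056: truthful payoff $0, deviation payoff −$178 → loss $178.
$2319: outcomes coincide → loss $0.
$5080: truthful payoff $0, deviation payoff −$202 → loss $202.
$5173: truthful payoff $0, deviation payoff −$295 → loss $295.
Total loss = $178 + $202 + $295 = $675.
Truthful bidding weakly dominates here: raising your bid can only win items priced above your value, and lowering it can only forfeit items priced below.

$675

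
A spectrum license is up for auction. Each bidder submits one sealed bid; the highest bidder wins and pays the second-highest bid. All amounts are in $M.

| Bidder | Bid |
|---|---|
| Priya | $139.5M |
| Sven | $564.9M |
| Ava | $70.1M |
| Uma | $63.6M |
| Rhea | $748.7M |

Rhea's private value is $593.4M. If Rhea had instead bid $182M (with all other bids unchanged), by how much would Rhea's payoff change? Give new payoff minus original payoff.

The highest bid among the other bidders is $564.9M; Rhea's bid doesn't change that.
Original bid $748.7M: Rhea is highest, pays the top rival bid $564.9M; payoff $593.4M − $564.9M = $28.5M.
Alternative bid $182M: Rhea is not highest (top rival bid is $564.9M); payoff $0M.
Change in payoff = $0M − ($28.5M) = −$28.5M.

−$28.5M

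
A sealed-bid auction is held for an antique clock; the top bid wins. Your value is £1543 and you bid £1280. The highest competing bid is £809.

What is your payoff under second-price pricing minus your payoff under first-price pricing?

£471

You have the highest bid, so you win under either rule.
Second-price: pay £809 → payoff £734.
First-price: pay your own bid £1280 → payoff £263.
Difference = £734 − (£263) = £471.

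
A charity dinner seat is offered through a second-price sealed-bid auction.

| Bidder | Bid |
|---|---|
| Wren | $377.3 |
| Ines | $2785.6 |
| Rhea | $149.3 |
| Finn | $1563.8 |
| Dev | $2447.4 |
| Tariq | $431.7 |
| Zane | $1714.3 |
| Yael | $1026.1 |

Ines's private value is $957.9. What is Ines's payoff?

Highest bid: Ines at $2785.6, so Ines wins.
Second-highest bid: Dev at $2447.4 — that is the price the winner pays.
Ines's payoff = value − price = $957.9 − $2447.4 = −$1489.5.

−$1489.5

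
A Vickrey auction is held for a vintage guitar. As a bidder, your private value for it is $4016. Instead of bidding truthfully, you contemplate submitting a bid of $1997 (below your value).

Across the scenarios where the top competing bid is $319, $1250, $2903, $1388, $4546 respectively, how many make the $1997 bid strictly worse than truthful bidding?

1

The deviation hurts exactly when the highest competing bid lies strictly between $1997 and $4016 — underbidding then forfeits a profitable win.
$319: below both → same outcome either way.
$1250: below both → same outcome either way.
$2903: inside the interval → strictly worse (loss $1113).
$1388: below both → same outcome either way.
$4546: above both → same outcome either way.
Count: 1.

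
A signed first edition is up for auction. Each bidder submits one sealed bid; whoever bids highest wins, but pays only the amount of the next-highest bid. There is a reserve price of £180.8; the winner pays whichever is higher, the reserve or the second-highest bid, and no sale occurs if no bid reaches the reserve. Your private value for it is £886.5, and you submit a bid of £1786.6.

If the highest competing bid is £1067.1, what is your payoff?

Your bid £1786.6 is the highest and exceeds the reserve.
Price = max(second-highest bid, reserve) = max(£1067.1, £180.8) = £1067.1.
Payoff = £886.5 − £1067.1 = −£180.6.

−£180.6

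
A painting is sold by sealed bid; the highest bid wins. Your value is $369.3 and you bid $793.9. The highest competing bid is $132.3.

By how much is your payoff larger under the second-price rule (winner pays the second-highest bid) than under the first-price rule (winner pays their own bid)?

$661.6

You have the highest bid, so you win under either rule.
Second-price: pay $132.3 → payoff $237.
First-price: pay your own bid $793.9 → payoff −$424.6.
Difference = $237 − (−$424.6) = $661.6.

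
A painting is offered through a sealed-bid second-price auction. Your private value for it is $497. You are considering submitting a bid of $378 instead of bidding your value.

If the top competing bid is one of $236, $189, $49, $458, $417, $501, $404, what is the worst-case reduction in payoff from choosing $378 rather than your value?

$93

$236: same outcome either way → loss $0.
$189: same outcome either way → loss $0.
$49: same outcome either way → loss $0.
$458: truthful gives $39, deviation gives $0 → loss $39.
$417: truthful gives $80, deviation gives $0 → loss $80.
$501: same outcome either way → loss $0.
$404: truthful gives $93, deviation gives $0 → loss $93.
Maximum loss: $93.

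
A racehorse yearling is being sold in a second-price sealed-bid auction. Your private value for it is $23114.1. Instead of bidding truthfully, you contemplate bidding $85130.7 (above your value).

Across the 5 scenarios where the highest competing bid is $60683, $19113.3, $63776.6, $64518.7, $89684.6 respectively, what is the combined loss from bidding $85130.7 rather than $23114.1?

$119636

The deviation costs you only when the competing bid falls strictly between $23114.1 and $85130.7; elsewhere both bids give the same outcome.
$60683: truthful payoff $0, deviation payoff −$37568.9 → loss $37568.9.
$19113.3: outcomes coincide → loss $0.
$63776.6: truthful payoff $0, deviation payoff −$40662.5 → loss $40662.5.
$64518.7: truthful payoff $0, deviation payoff −$41404.6 → loss $41404.6.
$89684.6: outcomes coincide → loss $0.
Total loss = $37568.9 + $40662.5 + $41404.6 = $119636.
In a second-price auction your bid sets only whether you win, not what you pay, so bidding your true value is weakly dominant.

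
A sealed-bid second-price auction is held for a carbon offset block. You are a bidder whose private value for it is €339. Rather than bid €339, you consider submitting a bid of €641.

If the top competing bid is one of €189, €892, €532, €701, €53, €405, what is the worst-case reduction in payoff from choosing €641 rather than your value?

€193

€189: same outcome either way → loss €0.
€892: same outcome either way → loss €0.
€532: truthful gives €0, deviation gives −€193 → loss €193.
€701: same outcome either way → loss €0.
€53: same outcome either way → loss €0.
€405: truthful gives €0, deviation gives −€66 → loss €66.
Maximum loss: €193.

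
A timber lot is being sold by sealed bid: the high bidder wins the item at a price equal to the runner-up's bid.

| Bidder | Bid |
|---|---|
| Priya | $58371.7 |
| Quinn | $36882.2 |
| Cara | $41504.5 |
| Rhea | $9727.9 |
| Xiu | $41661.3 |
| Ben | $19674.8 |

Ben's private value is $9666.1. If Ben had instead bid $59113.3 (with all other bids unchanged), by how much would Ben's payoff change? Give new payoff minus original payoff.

The highest bid among the other bidders is $58371.7; Ben's bid doesn't change that.
Original bid $19674.8: Ben is not highest (top rival bid is $58371.7); payoff $0.
Alternative bid $59113.3: Ben is highest, pays the top rival bid $58371.7; payoff $9666.1 − $58371.7 = −$48705.6.
Change in payoff = −$48705.6 − ($0) = −$48705.6.

−$48705.6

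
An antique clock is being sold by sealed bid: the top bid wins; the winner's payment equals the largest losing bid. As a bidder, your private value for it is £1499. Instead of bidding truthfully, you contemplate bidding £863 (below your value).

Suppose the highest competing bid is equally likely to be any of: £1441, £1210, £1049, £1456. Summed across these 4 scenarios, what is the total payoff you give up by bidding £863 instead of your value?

£840

The deviation costs you only when the competing bid falls strictly between £863 and £1499; elsewhere both bids give the same outcome.
£1441: truthful payoff £58, deviation payoff £0 → loss £58.
£1210: truthful payoff £289, deviation payoff £0 → loss £289.
£1049: truthful payoff £450, deviation payoff £0 → loss £450.
£1456: truthful payoff £43, deviation payoff £0 → loss £43.
Total loss = £58 + £289 + £450 + £43 = £840.
In a second-price auction your bid sets only whether you win, not what you pay, so bidding your true value is weakly dominant.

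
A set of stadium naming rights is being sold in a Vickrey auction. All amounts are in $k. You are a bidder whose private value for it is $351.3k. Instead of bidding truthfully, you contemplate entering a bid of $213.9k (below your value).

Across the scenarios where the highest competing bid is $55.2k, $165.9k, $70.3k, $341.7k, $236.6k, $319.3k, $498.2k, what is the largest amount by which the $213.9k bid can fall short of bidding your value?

$114.7k

$55.2k: same outcome either way → loss $0k.
$165.9k: same outcome either way → loss $0k.
$70.3k: same outcome either way → loss $0k.
$341.7k: truthful gives $9.6k, deviation gives $0k → loss $9.6k.
$236.6k: truthful gives $114.7k, deviation gives $0k → loss $114.7k.
$319.3k: truthful gives $32k, deviation gives $0k → loss $32k.
$498.2k: same outcome either way → loss $0k.
Maximum loss: $114.7k.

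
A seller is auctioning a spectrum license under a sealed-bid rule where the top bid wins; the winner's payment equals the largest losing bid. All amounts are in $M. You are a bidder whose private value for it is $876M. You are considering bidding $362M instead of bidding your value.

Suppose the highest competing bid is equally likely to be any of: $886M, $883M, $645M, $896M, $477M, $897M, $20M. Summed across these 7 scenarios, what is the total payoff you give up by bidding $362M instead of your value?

$630M

The deviation costs you only when the competing bid falls strictly between $362M and $876M; elsewhere both bids give the same outcome.
$886M: outcomes coincide → loss $0M.
$883M: outcomes coincide → loss $0M.
$645M: truthful payoff $231M, deviation payoff $0M → loss $231M.
$896M: outcomes coincide → loss $0M.
$477M: truthful payoff $399M, deviation payoff $0M → loss $399M.
$897M: outcomes coincide → loss $0M.
$20M: outcomes coincide → loss $0M.
Total loss = $231M + $399M = $630M.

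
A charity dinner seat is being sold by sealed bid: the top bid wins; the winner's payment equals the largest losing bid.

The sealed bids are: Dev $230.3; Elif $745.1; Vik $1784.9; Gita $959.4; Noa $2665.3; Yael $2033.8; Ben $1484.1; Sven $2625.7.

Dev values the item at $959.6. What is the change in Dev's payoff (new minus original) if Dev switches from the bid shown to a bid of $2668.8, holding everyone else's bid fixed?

−$1705.7

The highest bid among the other bidders is $2665.3; Dev's bid doesn't change that.
Original bid $230.3: Dev is not highest (top rival bid is $2665.3); payoff $0.
Alternative bid $2668.8: Dev is highest, pays the top rival bid $2665.3; payoff $959.6 − $2665.3 = −$1705.7.
Change in payoff = −$1705.7 − ($0) = −$1705.7.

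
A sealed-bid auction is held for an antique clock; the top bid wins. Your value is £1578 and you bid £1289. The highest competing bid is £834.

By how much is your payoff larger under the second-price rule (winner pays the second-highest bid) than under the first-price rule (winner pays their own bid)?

You have the highest bid, so you win under either rule.
Second-price: pay £834 → payoff £744.
First-price: pay your own bid £1289 → payoff £289.
Difference = £744 − (£289) = £455.

£455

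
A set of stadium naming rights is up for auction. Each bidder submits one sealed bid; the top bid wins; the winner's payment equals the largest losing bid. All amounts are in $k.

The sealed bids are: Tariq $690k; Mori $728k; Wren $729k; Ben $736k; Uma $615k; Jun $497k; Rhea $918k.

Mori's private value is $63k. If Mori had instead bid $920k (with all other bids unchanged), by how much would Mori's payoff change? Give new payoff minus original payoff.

−$855k

The highest bid among the other bidders is $918k; Mori's bid doesn't change that.
Original bid $728k: Mori is not highest (top rival bid is $918k); payoff $0k.
Alternative bid $920k: Mori is highest, pays the top rival bid $918k; payoff $63k − $918k = −$855k.
Change in payoff = −$855k − ($0k) = −$855k.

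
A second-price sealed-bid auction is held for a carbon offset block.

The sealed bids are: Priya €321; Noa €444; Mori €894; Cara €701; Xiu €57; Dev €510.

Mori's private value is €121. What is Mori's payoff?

−€580

Highest bid: Mori at €894, so Mori wins.
Second-highest bid: Cara at €701 — that is the price the winner pays.
Mori's payoff = value − price = €121 − €701 = −€580.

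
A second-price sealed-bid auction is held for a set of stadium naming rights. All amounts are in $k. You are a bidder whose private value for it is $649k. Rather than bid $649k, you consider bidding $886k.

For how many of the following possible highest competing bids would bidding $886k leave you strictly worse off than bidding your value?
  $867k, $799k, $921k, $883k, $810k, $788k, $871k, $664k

7

The deviation hurts exactly when the highest competing bid lies strictly between $649k and $886k — overbidding then wins at a price above your value.
$867k: inside the interval → strictly worse (loss $218k).
$799k: inside the interval → strictly worse (loss $150k).
$921k: above both → same outcome either way.
$883k: inside the interval → strictly worse (loss $234k).
$810k: inside the interval → strictly worse (loss $161k).
$788k: inside the interval → strictly worse (loss $139k).
$871k: inside the interval → strictly worse (loss $222k).
$664k: inside the interval → strictly worse (loss $15k).
Count: 7.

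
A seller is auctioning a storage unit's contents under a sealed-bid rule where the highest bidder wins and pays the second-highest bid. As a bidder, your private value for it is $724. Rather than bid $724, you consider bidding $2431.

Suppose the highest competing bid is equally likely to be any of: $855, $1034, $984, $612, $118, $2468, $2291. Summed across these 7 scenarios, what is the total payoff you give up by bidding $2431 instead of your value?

$2268

The deviation costs you only when the competing bid falls strictly between $724 and $2431; elsewhere both bids give the same outcome.
$855: truthful payoff $0, deviation payoff −$131 → loss $131.
$1034: truthful payoff $0, deviation payoff −$310 → loss $310.
$984: truthful payoff $0, deviation payoff −$260 → loss $260.
$612: outcomes coincide → loss $0.
$118: outcomes coincide → loss $0.
$2468: outcomes coincide → loss $0.
$2291: truthful payoff $0, deviation payoff −$1567 → loss $1567.
Total loss = $131 + $310 + $260 + $1567 = $2268.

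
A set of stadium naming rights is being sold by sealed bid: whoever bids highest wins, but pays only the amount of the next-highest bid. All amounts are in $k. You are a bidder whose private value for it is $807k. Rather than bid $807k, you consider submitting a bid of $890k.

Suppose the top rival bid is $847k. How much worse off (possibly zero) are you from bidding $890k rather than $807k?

Bidding your value $807k: you lose (since $807k < $847k). Payoff $0k.
Bidding $890k: you win and pay $847k. Payoff $807k − $847k = −$40k.
The competing bid $847k lies between your value and your inflated bid, so overbidding wins an item priced above your value.
Loss from deviating = $0k − (−$40k) = $40k.

$40k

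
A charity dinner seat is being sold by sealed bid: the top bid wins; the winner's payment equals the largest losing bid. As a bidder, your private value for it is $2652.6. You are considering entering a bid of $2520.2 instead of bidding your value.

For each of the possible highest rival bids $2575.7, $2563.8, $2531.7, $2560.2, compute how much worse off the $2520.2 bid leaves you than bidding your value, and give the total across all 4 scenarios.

The deviation costs you only when the competing bid falls strictly between $2520.2 and $2652.6; elsewhere both bids give the same outcome.
$2575.7: truthful payoff $76.9, deviation payoff $0 → loss $76.9.
$2563.8: truthful payoff $88.8, deviation payoff $0 → loss $88.8.
$2531.7: truthful payoff $120.9, deviation payoff $0 → loss $120.9.
$2560.2: truthful payoff $92.4, deviation payoff $0 → loss $92.4.
Total loss = $76.9 + $88.8 + $120.9 + $92.4 = $379.
Truthful bidding weakly dominates here: raising your bid can only win items priced above your value, and lowering it can only forfeit items priced below.

$379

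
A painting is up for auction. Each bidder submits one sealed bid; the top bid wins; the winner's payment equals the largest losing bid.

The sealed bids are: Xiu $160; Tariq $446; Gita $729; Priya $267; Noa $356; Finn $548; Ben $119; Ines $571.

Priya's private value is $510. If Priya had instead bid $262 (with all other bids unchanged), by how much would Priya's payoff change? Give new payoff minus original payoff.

The highest bid among the other bidders is $729; Priya's bid doesn't change that.
Original bid $267: Priya is not highest (top rival bid is $729); payoff $0.
Alternative bid $262: Priya is not highest (top rival bid is $729); payoff $0.
Change in payoff = $0 − ($0) = $0.

$0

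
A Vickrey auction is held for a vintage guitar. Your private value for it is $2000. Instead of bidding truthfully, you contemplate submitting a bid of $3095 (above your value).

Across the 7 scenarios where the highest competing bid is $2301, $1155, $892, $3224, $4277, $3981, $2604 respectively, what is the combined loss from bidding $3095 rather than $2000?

The deviation costs you only when the competing bid falls strictly between $2000 and $3095; elsewhere both bids give the same outcome.
$2301: truthful payoff $0, deviation payoff −$301 → loss $301.
$1155: outcomes coincide → loss $0.
$892: outcomes coincide → loss $0.
$3224: outcomes coincide → loss $0.
$4277: outcomes coincide → loss $0.
$3981: outcomes coincide → loss $0.
$2604: truthful payoff $0, deviation payoff −$604 → loss $604.
Total loss = $301 + $604 = $905.
In a second-price auction your bid sets only whether you win, not what you pay, so bidding your true value is weakly dominant.

$905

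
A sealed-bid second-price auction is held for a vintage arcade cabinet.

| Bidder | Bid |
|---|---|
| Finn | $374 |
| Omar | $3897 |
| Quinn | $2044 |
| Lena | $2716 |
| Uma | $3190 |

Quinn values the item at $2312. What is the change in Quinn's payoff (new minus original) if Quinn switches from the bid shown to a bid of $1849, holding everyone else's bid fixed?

$0

The highest bid among the other bidders is $3897; Quinn's bid doesn't change that.
Original bid $2044: Quinn is not highest (top rival bid is $3897); payoff $0.
Alternative bid $1849: Quinn is not highest (top rival bid is $3897); payoff $0.
Change in payoff = $0 − ($0) = $0.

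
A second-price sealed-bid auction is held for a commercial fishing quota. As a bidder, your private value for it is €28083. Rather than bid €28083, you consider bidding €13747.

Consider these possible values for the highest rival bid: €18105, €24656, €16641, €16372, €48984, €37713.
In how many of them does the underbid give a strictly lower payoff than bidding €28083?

The deviation hurts exactly when the highest competing bid lies strictly between €13747 and €28083 — underbidding then forfeits a profitable win.
€18105: inside the interval → strictly worse (loss €9978).
€24656: inside the interval → strictly worse (loss €3427).
€16641: inside the interval → strictly worse (loss €11442).
€16372: inside the interval → strictly worse (loss €11711).
€48984: above both → same outcome either way.
€37713: above both → same outcome either way.
Count: 4.

4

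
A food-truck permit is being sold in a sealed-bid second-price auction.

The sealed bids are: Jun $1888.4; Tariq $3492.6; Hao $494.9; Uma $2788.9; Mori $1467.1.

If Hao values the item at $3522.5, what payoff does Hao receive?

Highest bid: Tariq at $3492.6, so Tariq wins.
Second-highest bid: Uma at $2788.9 — that is the price the winner pays.
Hao did not win, so Hao pays nothing and receives nothing: payoff $0.

$0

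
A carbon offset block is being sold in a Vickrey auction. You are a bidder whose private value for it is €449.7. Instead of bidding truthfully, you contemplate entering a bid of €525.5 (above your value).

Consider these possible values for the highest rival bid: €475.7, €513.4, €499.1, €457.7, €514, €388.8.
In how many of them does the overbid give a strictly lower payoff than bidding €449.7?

5

The deviation hurts exactly when the highest competing bid lies strictly between €449.7 and €525.5 — overbidding then wins at a price above your value.
€475.7: inside the interval → strictly worse (loss €26).
€513.4: inside the interval → strictly worse (loss €63.7).
€499.1: inside the interval → strictly worse (loss €49.4).
€457.7: inside the interval → strictly worse (loss €8).
€514: inside the interval → strictly worse (loss €64.3).
€388.8: below both → same outcome either way.
Count: 5.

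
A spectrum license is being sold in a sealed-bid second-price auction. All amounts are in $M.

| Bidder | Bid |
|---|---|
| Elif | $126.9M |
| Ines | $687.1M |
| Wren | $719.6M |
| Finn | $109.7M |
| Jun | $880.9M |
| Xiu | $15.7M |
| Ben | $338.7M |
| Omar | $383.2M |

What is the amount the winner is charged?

Highest bid: Jun at $880.9M, so Jun wins.
Second-highest bid: Wren at $719.6M — that is the price the winner pays.

$719.6M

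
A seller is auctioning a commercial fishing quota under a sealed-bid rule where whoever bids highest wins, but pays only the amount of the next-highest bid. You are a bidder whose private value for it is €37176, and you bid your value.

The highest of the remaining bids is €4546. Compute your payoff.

Your bid €37176 exceeds the highest competing bid €4546, so you win.
In a second-price auction the winner pays the second-highest bid, €4546.
Payoff = value − price = €37176 − €4546 = €32630.

€32630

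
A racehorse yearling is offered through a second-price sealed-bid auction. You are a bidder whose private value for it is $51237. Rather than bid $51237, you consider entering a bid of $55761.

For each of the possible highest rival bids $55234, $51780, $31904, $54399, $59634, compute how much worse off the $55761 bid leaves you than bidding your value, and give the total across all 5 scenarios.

$7702

The deviation costs you only when the competing bid falls strictly between $51237 and $55761; elsewhere both bids give the same outcome.
$55234: truthful payoff $0, deviation payoff −$3997 → loss $3997.
$51780: truthful payoff $0, deviation payoff −$543 → loss $543.
$31904: outcomes coincide → loss $0.
$54399: truthful payoff $0, deviation payoff −$3162 → loss $3162.
$59634: outcomes coincide → loss $0.
Total loss = $3997 + $543 + $3162 = $7702.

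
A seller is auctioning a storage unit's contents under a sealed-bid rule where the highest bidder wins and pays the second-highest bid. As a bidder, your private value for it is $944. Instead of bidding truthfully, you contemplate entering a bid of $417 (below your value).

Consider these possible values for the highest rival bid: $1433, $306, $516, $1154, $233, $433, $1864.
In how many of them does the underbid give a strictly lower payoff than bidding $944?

2

The deviation hurts exactly when the highest competing bid lies strictly between $417 and $944 — underbidding then forfeits a profitable win.
$1433: above both → same outcome either way.
$306: below both → same outcome either way.
$516: inside the interval → strictly worse (loss $428).
$1154: above both → same outcome either way.
$233: below both → same outcome either way.
$433: inside the interval → strictly worse (loss $511).
$1864: above both → same outcome either way.
Count: 2.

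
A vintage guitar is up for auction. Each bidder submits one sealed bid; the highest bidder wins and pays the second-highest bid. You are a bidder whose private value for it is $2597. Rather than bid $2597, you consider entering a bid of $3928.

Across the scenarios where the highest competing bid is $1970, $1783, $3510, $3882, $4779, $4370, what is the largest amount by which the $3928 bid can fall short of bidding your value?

$1285

$1970: same outcome either way → loss $0.
$1783: same outcome either way → loss $0.
$3510: truthful gives $0, deviation gives −$913 → loss $913.
$3882: truthful gives $0, deviation gives −$1285 → loss $1285.
$4779: same outcome either way → loss $0.
$4370: same outcome either way → loss $0.
Maximum loss: $1285.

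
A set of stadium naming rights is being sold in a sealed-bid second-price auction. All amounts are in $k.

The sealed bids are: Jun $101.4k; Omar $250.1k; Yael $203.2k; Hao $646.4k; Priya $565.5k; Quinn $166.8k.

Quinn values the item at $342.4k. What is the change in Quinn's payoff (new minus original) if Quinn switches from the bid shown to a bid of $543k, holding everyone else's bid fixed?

$0k

The highest bid among the other bidders is $646.4k; Quinn's bid doesn't change that.
Original bid $166.8k: Quinn is not highest (top rival bid is $646.4k); payoff $0k.
Alternative bid $543k: Quinn is not highest (top rival bid is $646.4k); payoff $0k.
Change in payoff = $0k − ($0k) = $0k.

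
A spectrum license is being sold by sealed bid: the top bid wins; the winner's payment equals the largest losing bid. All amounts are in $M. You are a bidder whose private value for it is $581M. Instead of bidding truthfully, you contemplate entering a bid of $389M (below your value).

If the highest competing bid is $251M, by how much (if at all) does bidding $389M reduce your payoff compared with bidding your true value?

$0M

Bidding your value $581M: you win (since $581M > $251M) and pay $251M. Payoff $330M.
Bidding $389M: you win and pay $251M. Payoff $581M − $251M = $330M.
Difference = $330M − $330M = $0M; both bids lead to the same outcome because the competing bid is below both your value and your alternative bid.
In a second-price auction your bid sets only whether you win, not what you pay, so bidding your true value is weakly dominant.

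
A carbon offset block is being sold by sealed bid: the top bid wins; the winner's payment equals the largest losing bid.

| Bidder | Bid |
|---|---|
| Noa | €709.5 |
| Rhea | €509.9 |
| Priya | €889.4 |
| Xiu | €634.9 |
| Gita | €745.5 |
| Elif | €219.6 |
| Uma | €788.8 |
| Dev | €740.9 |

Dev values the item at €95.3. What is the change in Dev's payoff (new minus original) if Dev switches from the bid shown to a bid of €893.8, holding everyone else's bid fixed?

−€794.1

The highest bid among the other bidders is €889.4; Dev's bid doesn't change that.
Original bid €740.9: Dev is not highest (top rival bid is €889.4); payoff €0.
Alternative bid €893.8: Dev is highest, pays the top rival bid €889.4; payoff €95.3 − €889.4 = −€794.1.
Change in payoff = −€794.1 − (€0) = −€794.1.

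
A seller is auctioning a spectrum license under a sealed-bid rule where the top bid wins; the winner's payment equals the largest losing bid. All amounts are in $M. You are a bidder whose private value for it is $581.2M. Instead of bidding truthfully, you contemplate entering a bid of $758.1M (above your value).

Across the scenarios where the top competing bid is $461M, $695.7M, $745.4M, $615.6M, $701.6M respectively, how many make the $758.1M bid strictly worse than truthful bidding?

The deviation hurts exactly when the highest competing bid lies strictly between $581.2M and $758.1M — overbidding then wins at a price above your value.
$461M: below both → same outcome either way.
$695.7M: inside the interval → strictly worse (loss $114.5M).
$745.4M: inside the interval → strictly worse (loss $164.2M).
$615.6M: inside the interval → strictly worse (loss $34.4M).
$701.6M: inside the interval → strictly worse (loss $120.4M).
Count: 4.

4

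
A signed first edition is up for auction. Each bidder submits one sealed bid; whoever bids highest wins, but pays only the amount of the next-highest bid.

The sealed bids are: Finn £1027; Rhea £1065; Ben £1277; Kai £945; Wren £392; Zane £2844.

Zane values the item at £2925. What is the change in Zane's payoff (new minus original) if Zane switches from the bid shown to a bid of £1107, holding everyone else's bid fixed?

The highest bid among the other bidders is £1277; Zane's bid doesn't change that.
Original bid £2844: Zane is highest, pays the top rival bid £1277; payoff £2925 − £1277 = £1648.
Alternative bid £1107: Zane is not highest (top rival bid is £1277); payoff £0.
Change in payoff = £0 − (£1648) = −£1648.

−£1648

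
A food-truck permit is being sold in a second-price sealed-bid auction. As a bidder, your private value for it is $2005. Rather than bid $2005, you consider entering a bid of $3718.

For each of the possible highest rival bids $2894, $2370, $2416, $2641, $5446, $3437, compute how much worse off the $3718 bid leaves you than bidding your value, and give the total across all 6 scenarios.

$3733

The deviation costs you only when the competing bid falls strictly between $2005 and $3718; elsewhere both bids give the same outcome.
$2894: truthful payoff $0, deviation payoff −$889 → loss $889.
$2370: truthful payoff $0, deviation payoff −$365 → loss $365.
$2416: truthful payoff $0, deviation payoff −$411 → loss $411.
$2641: truthful payoff $0, deviation payoff −$636 → loss $636.
$5446: outcomes coincide → loss $0.
$3437: truthful payoff $0, deviation payoff −$1432 → loss $1432.
Total loss = $889 + $365 + $411 + $636 + $1432 = $3733.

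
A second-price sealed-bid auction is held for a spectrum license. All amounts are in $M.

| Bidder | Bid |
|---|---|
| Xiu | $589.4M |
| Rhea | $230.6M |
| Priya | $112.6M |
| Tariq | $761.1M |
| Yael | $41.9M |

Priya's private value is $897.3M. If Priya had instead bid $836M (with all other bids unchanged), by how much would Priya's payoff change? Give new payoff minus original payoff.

$136.2M

The highest bid among the other bidders is $761.1M; Priya's bid doesn't change that.
Original bid $112.6M: Priya is not highest (top rival bid is $761.1M); payoff $0M.
Alternative bid $836M: Priya is highest, pays the top rival bid $761.1M; payoff $897.3M − $761.1M = $136.2M.
Change in payoff = $136.2M − ($0M) = $136.2M.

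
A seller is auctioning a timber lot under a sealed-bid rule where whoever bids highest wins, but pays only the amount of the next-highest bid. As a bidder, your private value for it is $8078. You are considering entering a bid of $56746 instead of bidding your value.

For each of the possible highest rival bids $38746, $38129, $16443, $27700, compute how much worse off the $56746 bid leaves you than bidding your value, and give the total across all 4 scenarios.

$88706

The deviation costs you only when the competing bid falls strictly between $8078 and $56746; elsewhere both bids give the same outcome.
$38746: truthful payoff $0, deviation payoff −$30668 → loss $30668.
$38129: truthful payoff $0, deviation payoff −$30051 → loss $30051.
$16443: truthful payoff $0, deviation payoff −$8365 → loss $8365.
$27700: truthful payoff $0, deviation payoff −$19622 → loss $19622.
Total loss = $30668 + $30051 + $8365 + $19622 = $88706.
In a second-price auction your bid sets only whether you win, not what you pay, so bidding your true value is weakly dominant.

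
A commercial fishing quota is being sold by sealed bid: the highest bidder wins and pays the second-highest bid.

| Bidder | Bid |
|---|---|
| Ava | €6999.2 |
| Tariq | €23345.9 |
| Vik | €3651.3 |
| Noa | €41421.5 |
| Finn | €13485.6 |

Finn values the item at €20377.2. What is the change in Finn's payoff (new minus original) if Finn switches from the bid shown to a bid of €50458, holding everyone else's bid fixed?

The highest bid among the other bidders is €41421.5; Finn's bid doesn't change that.
Original bid €13485.6: Finn is not highest (top rival bid is €41421.5); payoff €0.
Alternative bid €50458: Finn is highest, pays the top rival bid €41421.5; payoff €20377.2 − €41421.5 = −€21044.3.
Change in payoff = −€21044.3 − (€0) = −€21044.3.

−€21044.3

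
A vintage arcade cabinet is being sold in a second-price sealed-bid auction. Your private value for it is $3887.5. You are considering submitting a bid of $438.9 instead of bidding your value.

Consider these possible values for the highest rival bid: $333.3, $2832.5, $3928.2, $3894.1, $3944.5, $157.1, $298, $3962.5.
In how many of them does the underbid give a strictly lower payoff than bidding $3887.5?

The deviation hurts exactly when the highest competing bid lies strictly between $438.9 and $3887.5 — underbidding then forfeits a profitable win.
$333.3: below both → same outcome either way.
$2832.5: inside the interval → strictly worse (loss $1055).
$3928.2: above both → same outcome either way.
$3894.1: above both → same outcome either way.
$3944.5: above both → same outcome either way.
$157.1: below both → same outcome either way.
$298: below both → same outcome either way.
$3962.5: above both → same outcome either way.
Count: 1.

1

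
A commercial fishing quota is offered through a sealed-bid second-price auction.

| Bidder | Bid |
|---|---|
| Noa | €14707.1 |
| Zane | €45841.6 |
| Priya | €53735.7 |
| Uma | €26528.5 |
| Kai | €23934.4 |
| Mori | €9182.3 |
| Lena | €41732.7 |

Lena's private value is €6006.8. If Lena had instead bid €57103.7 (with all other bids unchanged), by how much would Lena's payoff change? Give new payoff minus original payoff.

The highest bid among the other bidders is €53735.7; Lena's bid doesn't change that.
Original bid €41732.7: Lena is not highest (top rival bid is €53735.7); payoff €0.
Alternative bid €57103.7: Lena is highest, pays the top rival bid €53735.7; payoff €6006.8 − €53735.7 = −€47728.9.
Change in payoff = −€47728.9 − (€0) = −€47728.9.

−€47728.9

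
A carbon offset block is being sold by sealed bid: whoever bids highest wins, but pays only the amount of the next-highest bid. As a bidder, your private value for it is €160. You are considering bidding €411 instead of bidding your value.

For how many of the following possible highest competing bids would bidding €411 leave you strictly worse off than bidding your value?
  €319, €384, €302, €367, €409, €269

The deviation hurts exactly when the highest competing bid lies strictly between €160 and €411 — overbidding then wins at a price above your value.
€319: inside the interval → strictly worse (loss €159).
€384: inside the interval → strictly worse (loss €224).
€302: inside the interval → strictly worse (loss €142).
€367: inside the interval → strictly worse (loss €207).
€409: inside the interval → strictly worse (loss €249).
€269: inside the interval → strictly worse (loss €109).
Count: 6.

6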